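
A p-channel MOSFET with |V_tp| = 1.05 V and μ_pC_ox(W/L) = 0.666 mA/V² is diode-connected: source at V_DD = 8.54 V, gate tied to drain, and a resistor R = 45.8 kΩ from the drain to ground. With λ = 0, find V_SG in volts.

V_SG = 1.72 V

With gate tied to drain, V_SG = V_SD ≥ V_SG − |V_tp|, so the device is in saturation.
KCL at the drain: ½ k_p (V_SG − |V_tp|)² = (V_DD − V_SG)/R.
Let x = V_SG − 1.05. Then 15.3 x² + x − 7.49 = 0, giving x = 0.669 V (positive root), so V_SG = 1.72 V.
I_D = (V_DD − V_SG)/R = (8.54 − 1.72) / 45.8 = 0.149 mA.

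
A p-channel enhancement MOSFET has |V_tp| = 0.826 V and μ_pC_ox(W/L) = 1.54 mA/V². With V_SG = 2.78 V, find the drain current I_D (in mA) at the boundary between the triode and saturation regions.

I_D = 2.94 mA

At the boundary V_SD = V_ov = V_SG − |V_tp| = 2.78 − 0.826 = 1.95 V.
I_D = ½ k_p V_ov² = 0.5 × 1.54 × 1.95² = 2.94 mA.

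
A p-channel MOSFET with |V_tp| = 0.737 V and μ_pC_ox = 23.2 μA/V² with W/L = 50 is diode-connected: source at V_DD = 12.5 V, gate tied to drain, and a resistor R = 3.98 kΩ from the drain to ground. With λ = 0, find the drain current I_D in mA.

With gate tied to drain, V_SG = V_SD ≥ V_SG − |V_tp|, so the device is in saturation.
k_p = μ_pC_ox · (W/L) = 1.16 mA/V².
KCL at the drain: ½ k_p (V_SG − |V_tp|)² = (V_DD − V_SG)/R.
Let x = V_SG − 0.737. Then 2.31 x² + x − 11.76 = 0, giving x = 2.05 V (positive root), so V_SG = 2.79 V.
I_D = (V_DD − V_SG)/R = (12.5 − 2.79) / 3.98 = 2.44 mA.

I_D = 2.44 mA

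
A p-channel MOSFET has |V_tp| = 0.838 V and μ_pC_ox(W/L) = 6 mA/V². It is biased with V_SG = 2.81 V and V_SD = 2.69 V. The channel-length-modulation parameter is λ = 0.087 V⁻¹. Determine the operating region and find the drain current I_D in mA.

V_ov = V_SG − |V_tp| = 2.81 − 0.838 = 1.97 V.
Since V_SD = 2.69 V ≥ V_ov = 1.97 V, the device is in saturation.
I_D = ½ k_p V_ov² (1 + λ V_SD) = 0.5 × 6 × 1.97² × (1 + 0.087 × 2.69) = 14.4 mA.

Saturation; I_D = 14.4 mA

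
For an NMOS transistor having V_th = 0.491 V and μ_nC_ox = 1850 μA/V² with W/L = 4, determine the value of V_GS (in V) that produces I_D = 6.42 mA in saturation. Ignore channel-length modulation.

k_n = μ_nC_ox · (W/L) = 7.4 mA/V².
In saturation I_D = ½ k_n (V_GS − V_th)², so V_GS − V_th = √(2 I_D / k_n) = √(2 × 6.42 / 7.4) = 1.32 V.
V_GS = 0.491 + 1.32 = 1.81 V.

V_GS = 1.81 V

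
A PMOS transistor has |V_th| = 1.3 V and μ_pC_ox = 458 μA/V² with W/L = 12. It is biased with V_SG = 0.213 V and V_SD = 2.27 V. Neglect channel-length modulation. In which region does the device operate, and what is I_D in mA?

Cutoff; I_D = 0 mA

V_SG = 0.213 V < |V_th| = 1.3 V, so the transistor is in cutoff.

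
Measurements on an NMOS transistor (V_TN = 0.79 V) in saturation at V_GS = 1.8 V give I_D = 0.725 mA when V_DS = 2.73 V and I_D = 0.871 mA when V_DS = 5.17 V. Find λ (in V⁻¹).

With V_GS fixed, I_D ∝ (1 + λ V_DS) in saturation, so I_D2/I_D1 = (1 + λ V_DS2)/(1 + λ V_DS1).
0.871/0.725 = 1.201 = (1 + 5.17 λ)/(1 + 2.73 λ).
Solving: λ (I_D1 V_DS2 − I_D2 V_DS1) = I_D2 − I_D1, so λ = (0.871 − 0.725) / (0.725 × 5.17 − 0.871 × 2.73) = 0.146 / 1.37 = 0.107 V⁻¹.

λ = 0.107 V⁻¹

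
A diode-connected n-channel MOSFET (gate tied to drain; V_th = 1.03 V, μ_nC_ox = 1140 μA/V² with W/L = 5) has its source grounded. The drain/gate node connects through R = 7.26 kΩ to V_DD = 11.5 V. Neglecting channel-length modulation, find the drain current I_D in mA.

I_D = 1.35 mA

With gate tied to drain, V_GS = V_DS ≥ V_GS − V_th, so the device is in saturation.
k_n = μ_nC_ox · (W/L) = 5.7 mA/V².
KCL at the drain: ½ k_n (V_GS − V_th)² = (V_DD − V_GS)/R.
Let x = V_GS − 1.03. Then 20.7 x² + x − 10.47 = 0, giving x = 0.688 V (positive root), so V_GS = 1.72 V.
I_D = (V_DD − V_GS)/R = (11.5 − 1.72) / 7.26 = 1.35 mA.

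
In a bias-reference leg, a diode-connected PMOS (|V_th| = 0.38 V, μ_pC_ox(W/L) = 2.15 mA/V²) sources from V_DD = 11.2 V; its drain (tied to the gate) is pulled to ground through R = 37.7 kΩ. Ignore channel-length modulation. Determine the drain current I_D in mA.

With gate tied to drain, V_SG = V_SD ≥ V_SG − |V_th|, so the device is in saturation.
KCL at the drain: ½ k_p (V_SG − |V_th|)² = (V_DD − V_SG)/R.
Let x = V_SG − 0.38. Then 40.5 x² + x − 10.82 = 0, giving x = 0.505 V (positive root), so V_SG = 0.885 V.
I_D = (V_DD − V_SG)/R = (11.2 − 0.885) / 37.7 = 0.274 mA.

I_D = 0.274 mA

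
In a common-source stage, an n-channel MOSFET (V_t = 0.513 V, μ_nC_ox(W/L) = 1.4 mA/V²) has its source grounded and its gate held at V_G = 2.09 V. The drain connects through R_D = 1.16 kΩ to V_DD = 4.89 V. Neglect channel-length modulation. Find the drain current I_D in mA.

V_GS = V_G = 2.09 V, so V_ov = 2.09 − 0.513 = 1.58 V.
Assume saturation: I_D = ½ k_n V_ov² = 0.5 × 1.4 × 1.58² = 1.74 mA, giving V_DS = V_DD − I_D R_D = 4.89 − 1.74 × 1.16 = 2.87 V.
V_DS = 2.87 V ≥ V_ov = 1.58 V, confirming saturation.

I_D = 1.74 mA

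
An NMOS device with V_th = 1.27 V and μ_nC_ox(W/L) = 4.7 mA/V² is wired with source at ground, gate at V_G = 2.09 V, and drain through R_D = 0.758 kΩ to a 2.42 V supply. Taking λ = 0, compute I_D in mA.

I_D = 1.58 mA

V_GS = V_G = 2.09 V, so V_ov = 2.09 − 1.27 = 0.82 V.
Assume saturation: I_D = ½ k_n V_ov² = 0.5 × 4.7 × 0.82² = 1.58 mA, giving V_DS = V_DD − I_D R_D = 2.42 − 1.58 × 0.758 = 1.22 V.
V_DS = 1.22 V ≥ V_ov = 0.82 V, confirming saturation.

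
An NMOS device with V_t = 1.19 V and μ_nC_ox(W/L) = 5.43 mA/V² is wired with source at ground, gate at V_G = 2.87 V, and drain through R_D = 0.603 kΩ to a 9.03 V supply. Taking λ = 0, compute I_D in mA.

V_GS = V_G = 2.87 V, so V_ov = 2.87 − 1.19 = 1.68 V.
Assume saturation: I_D = ½ k_n V_ov² = 0.5 × 5.43 × 1.68² = 7.66 mA, giving V_DS = V_DD − I_D R_D = 9.03 − 7.66 × 0.603 = 4.41 V.
V_DS = 4.41 V ≥ V_ov = 1.68 V, confirming saturation.

I_D = 7.66 mA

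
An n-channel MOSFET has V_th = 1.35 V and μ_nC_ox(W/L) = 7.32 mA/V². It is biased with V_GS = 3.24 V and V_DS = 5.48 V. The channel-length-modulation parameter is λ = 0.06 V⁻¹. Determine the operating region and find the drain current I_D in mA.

V_ov = V_GS − V_th = 3.24 − 1.35 = 1.89 V.
Since V_DS = 5.48 V ≥ V_ov = 1.89 V, the device is in saturation.
I_D = ½ k_n V_ov² (1 + λ V_DS) = 0.5 × 7.32 × 1.89² × (1 + 0.06 × 5.48) = 17.4 mA.

Saturation; I_D = 17.4 mA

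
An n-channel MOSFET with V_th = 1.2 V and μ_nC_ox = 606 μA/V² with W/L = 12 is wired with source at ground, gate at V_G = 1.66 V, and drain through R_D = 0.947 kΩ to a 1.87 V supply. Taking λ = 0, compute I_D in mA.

V_GS = V_G = 1.66 V, so V_ov = 1.66 − 1.2 = 0.46 V.
k_n = μ_nC_ox · (W/L) = 7.272 mA/V².
Assume saturation: I_D = ½ k_n V_ov² = 0.5 × 7.272 × 0.46² = 0.769 mA, giving V_DS = V_DD − I_D R_D = 1.87 − 0.769 × 0.947 = 1.14 V.
V_DS = 1.14 V ≥ V_ov = 0.46 V, confirming saturation.

I_D = 0.769 mA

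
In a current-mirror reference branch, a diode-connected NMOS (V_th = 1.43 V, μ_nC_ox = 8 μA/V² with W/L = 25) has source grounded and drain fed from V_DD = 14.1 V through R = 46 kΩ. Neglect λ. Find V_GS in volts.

With gate tied to drain, V_GS = V_DS ≥ V_GS − V_th, so the device is in saturation.
k_n = μ_nC_ox · (W/L) = 0.2 mA/V².
KCL at the drain: ½ k_n (V_GS − V_th)² = (V_DD − V_GS)/R.
Let x = V_GS − 1.43. Then 4.6 x² + x − 12.67 = 0, giving x = 1.55 V (positive root), so V_GS = 2.98 V.
I_D = (V_DD − V_GS)/R = (14.1 − 2.98) / 46 = 0.242 mA.

V_GS = 2.98 V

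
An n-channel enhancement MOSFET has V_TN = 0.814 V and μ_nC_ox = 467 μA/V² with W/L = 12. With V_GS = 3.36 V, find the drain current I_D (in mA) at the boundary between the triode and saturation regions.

I_D = 18.2 mA

At the boundary V_DS = V_ov = V_GS − V_TN = 3.36 − 0.814 = 2.55 V.
k_n = μ_nC_ox · (W/L) = 5.604 mA/V².
I_D = ½ k_n V_ov² = 0.5 × 5.604 × 2.55² = 18.2 mA.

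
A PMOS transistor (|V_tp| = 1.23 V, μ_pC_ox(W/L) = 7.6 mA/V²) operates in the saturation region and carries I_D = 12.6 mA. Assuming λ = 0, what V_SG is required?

V_SG = 3.05 V

In saturation I_D = ½ k_p (V_SG − |V_tp|)², so V_SG − |V_tp| = √(2 I_D / k_p) = √(2 × 12.6 / 7.6) = 1.82 V.
V_SG = 1.23 + 1.82 = 3.05 V.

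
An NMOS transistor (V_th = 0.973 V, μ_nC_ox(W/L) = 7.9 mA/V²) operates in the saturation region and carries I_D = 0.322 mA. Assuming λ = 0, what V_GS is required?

V_GS = 1.26 V

In saturation I_D = ½ k_n (V_GS − V_th)², so V_GS − V_th = √(2 I_D / k_n) = √(2 × 0.322 / 7.9) = 0.286 V.
V_GS = 0.973 + 0.286 = 1.26 V.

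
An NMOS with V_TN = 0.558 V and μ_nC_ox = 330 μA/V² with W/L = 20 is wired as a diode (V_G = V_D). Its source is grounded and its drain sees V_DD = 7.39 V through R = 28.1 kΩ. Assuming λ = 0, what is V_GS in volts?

With gate tied to drain, V_GS = V_DS ≥ V_GS − V_TN, so the device is in saturation.
k_n = μ_nC_ox · (W/L) = 6.6 mA/V².
KCL at the drain: ½ k_n (V_GS − V_TN)² = (V_DD − V_GS)/R.
Let x = V_GS − 0.558. Then 92.7 x² + x − 6.832 = 0, giving x = 0.266 V (positive root), so V_GS = 0.824 V.
I_D = (V_DD − V_GS)/R = (7.39 − 0.824) / 28.1 = 0.234 mA.

V_GS = 0.824 V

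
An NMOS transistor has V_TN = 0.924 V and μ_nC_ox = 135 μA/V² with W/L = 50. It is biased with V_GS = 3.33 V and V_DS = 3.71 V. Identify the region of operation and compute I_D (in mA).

k_n = μ_nC_ox · (W/L) = 6.75 mA/V².
V_ov = V_GS − V_TN = 3.33 − 0.924 = 2.41 V.
Since V_DS = 3.71 V ≥ V_ov = 2.41 V, the device is in saturation.
I_D = ½ k_n V_ov² = 0.5 × 6.75 × 2.41² = 19.5 mA.

Saturation; I_D = 19.5 mA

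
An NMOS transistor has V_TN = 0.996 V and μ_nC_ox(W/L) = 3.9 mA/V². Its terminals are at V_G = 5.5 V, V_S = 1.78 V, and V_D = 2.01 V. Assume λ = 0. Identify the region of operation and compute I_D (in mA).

V_GS = V_G − V_S = 5.5 − 1.78 = 3.72 V; V_DS = V_D − V_S = 2.01 − 1.78 = 0.23 V.
V_ov = V_GS − V_TN = 3.72 − 0.996 = 2.72 V.
Since V_DS = 0.23 V < V_ov = 2.72 V, the device is in the triode region.
I_D = k_n [V_ov · V_DS − ½ V_DS²] = 3.9 × [2.72 × 0.23 − 0.5 × 0.23²] = 2.34 mA.

Triode; I_D = 2.34 mA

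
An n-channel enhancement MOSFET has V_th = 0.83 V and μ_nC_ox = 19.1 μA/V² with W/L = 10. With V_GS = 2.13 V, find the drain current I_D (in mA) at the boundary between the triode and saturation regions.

At the boundary V_DS = V_ov = V_GS − V_th = 2.13 − 0.83 = 1.3 V.
k_n = μ_nC_ox · (W/L) = 0.191 mA/V².
I_D = ½ k_n V_ov² = 0.5 × 0.191 × 1.3² = 0.161 mA.

I_D = 0.161 mA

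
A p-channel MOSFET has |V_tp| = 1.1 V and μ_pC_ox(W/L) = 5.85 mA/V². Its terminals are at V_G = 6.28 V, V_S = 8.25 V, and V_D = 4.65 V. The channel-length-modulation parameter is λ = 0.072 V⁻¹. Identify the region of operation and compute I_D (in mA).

V_SG = V_S − V_G = 8.25 − 6.28 = 1.97 V; V_SD = V_S − V_D = 8.25 − 4.65 = 3.6 V.
V_ov = V_SG − |V_tp| = 1.97 − 1.1 = 0.87 V.
Since V_SD = 3.6 V ≥ V_ov = 0.87 V, the device is in saturation.
I_D = ½ k_p V_ov² (1 + λ V_SD) = 0.5 × 5.85 × 0.87² × (1 + 0.072 × 3.6) = 2.79 mA.

Saturation; I_D = 2.79 mA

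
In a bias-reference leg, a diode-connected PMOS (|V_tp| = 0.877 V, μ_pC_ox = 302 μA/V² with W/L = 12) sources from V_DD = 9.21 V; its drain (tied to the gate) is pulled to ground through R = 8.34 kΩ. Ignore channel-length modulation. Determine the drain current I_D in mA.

With gate tied to drain, V_SG = V_SD ≥ V_SG − |V_tp|, so the device is in saturation.
k_p = μ_pC_ox · (W/L) = 3.624 mA/V².
KCL at the drain: ½ k_p (V_SG − |V_tp|)² = (V_DD − V_SG)/R.
Let x = V_SG − 0.877. Then 15.1 x² + x − 8.333 = 0, giving x = 0.71 V (positive root), so V_SG = 1.59 V.
I_D = (V_DD − V_SG)/R = (9.21 − 1.59) / 8.34 = 0.914 mA.

I_D = 0.914 mA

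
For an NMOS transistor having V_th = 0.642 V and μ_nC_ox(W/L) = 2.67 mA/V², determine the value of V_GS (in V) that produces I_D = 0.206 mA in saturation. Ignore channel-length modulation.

In saturation I_D = ½ k_n (V_GS − V_th)², so V_GS − V_th = √(2 I_D / k_n) = √(2 × 0.206 / 2.67) = 0.393 V.
V_GS = 0.642 + 0.393 = 1.03 V.

V_GS = 1.03 V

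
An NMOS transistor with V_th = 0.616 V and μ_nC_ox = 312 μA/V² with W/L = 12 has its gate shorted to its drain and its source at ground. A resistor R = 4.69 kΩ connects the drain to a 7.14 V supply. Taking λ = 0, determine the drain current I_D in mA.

I_D = 1.22 mA

With gate tied to drain, V_GS = V_DS ≥ V_GS − V_th, so the device is in saturation.
k_n = μ_nC_ox · (W/L) = 3.744 mA/V².
KCL at the drain: ½ k_n (V_GS − V_th)² = (V_DD − V_GS)/R.
Let x = V_GS − 0.616. Then 8.78 x² + x − 6.524 = 0, giving x = 0.807 V (positive root), so V_GS = 1.42 V.
I_D = (V_DD − V_GS)/R = (7.14 − 1.42) / 4.69 = 1.22 mA.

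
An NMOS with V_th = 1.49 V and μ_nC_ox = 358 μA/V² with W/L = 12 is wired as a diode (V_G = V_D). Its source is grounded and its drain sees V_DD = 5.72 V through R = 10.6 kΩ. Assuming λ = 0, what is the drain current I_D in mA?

I_D = 0.360 mA

With gate tied to drain, V_GS = V_DS ≥ V_GS − V_th, so the device is in saturation.
k_n = μ_nC_ox · (W/L) = 4.296 mA/V².
KCL at the drain: ½ k_n (V_GS − V_th)² = (V_DD − V_GS)/R.
Let x = V_GS − 1.49. Then 22.8 x² + x − 4.23 = 0, giving x = 0.41 V (positive root), so V_GS = 1.9 V.
I_D = (V_DD − V_GS)/R = (5.72 − 1.9) / 10.6 = 0.36 mA.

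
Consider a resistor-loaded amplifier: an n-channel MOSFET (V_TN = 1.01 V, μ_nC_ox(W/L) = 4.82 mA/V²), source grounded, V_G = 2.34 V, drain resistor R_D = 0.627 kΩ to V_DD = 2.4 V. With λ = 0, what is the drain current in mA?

I_D = 2.90 mA

V_GS = V_G = 2.34 V, so V_ov = 2.34 − 1.01 = 1.33 V.
Assume saturation: I_D = ½ k_n V_ov² = 0.5 × 4.82 × 1.33² = 4.26 mA, giving V_DS = V_DD − I_D R_D = 2.4 − 4.26 × 0.627 = -0.273 V.
But -0.273 V < V_ov = 1.33 V, so the device is actually in triode.
In triode I_D = k_n[V_ov V_DS − ½ V_DS²] and I_D = (V_DD − V_DS)/R_D. Equating: 1.51 V_DS² − 5.019 V_DS + 2.4 = 0, giving V_DS = 0.579 V (the root below V_ov).
I_D = (2.4 − 0.579) / 0.627 = 2.9 mA.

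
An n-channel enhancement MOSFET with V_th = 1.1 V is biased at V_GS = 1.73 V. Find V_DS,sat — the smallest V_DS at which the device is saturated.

The boundary between triode and saturation is V_DS = V_GS − V_th = V_ov.
V_ov = 1.73 − 1.1 = 0.63 V.

V_DS,sat = 0.630 V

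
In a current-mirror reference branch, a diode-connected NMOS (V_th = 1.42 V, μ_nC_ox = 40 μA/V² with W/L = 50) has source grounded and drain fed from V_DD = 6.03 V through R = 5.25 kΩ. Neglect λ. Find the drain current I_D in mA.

I_D = 0.717 mA

With gate tied to drain, V_GS = V_DS ≥ V_GS − V_th, so the device is in saturation.
k_n = μ_nC_ox · (W/L) = 2 mA/V².
KCL at the drain: ½ k_n (V_GS − V_th)² = (V_DD − V_GS)/R.
Let x = V_GS − 1.42. Then 5.25 x² + x − 4.61 = 0, giving x = 0.847 V (positive root), so V_GS = 2.27 V.
I_D = (V_DD − V_GS)/R = (6.03 − 2.27) / 5.25 = 0.717 mA.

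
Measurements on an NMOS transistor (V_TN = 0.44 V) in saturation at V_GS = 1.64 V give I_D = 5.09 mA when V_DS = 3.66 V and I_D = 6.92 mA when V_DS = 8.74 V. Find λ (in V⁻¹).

With V_GS fixed, I_D ∝ (1 + λ V_DS) in saturation, so I_D2/I_D1 = (1 + λ V_DS2)/(1 + λ V_DS1).
6.92/5.09 = 1.36 = (1 + 8.74 λ)/(1 + 3.66 λ).
Solving: λ (I_D1 V_DS2 − I_D2 V_DS1) = I_D2 − I_D1, so λ = (6.92 − 5.09) / (5.09 × 8.74 − 6.92 × 3.66) = 1.83 / 19.2 = 0.0955 V⁻¹.

λ = 0.0955 V⁻¹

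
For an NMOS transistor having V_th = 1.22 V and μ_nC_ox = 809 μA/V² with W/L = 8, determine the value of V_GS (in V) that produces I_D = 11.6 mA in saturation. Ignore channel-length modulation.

k_n = μ_nC_ox · (W/L) = 6.472 mA/V².
In saturation I_D = ½ k_n (V_GS − V_th)², so V_GS − V_th = √(2 I_D / k_n) = √(2 × 11.6 / 6.472) = 1.89 V.
V_GS = 1.22 + 1.89 = 3.11 V.

V_GS = 3.11 V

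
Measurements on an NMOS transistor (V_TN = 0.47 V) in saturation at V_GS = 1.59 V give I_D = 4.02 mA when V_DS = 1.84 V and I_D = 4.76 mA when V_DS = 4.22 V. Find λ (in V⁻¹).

λ = 0.0902 V⁻¹

With V_GS fixed, I_D ∝ (1 + λ V_DS) in saturation, so I_D2/I_D1 = (1 + λ V_DS2)/(1 + λ V_DS1).
4.76/4.02 = 1.184 = (1 + 4.22 λ)/(1 + 1.84 λ).
Solving: λ (I_D1 V_DS2 − I_D2 V_DS1) = I_D2 − I_D1, so λ = (4.76 − 4.02) / (4.02 × 4.22 − 4.76 × 1.84) = 0.74 / 8.21 = 0.0902 V⁻¹.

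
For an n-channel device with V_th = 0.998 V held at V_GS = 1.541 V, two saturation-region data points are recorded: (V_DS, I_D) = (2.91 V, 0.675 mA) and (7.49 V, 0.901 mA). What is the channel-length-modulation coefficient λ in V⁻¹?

With V_GS fixed, I_D ∝ (1 + λ V_DS) in saturation, so I_D2/I_D1 = (1 + λ V_DS2)/(1 + λ V_DS1).
0.901/0.675 = 1.335 = (1 + 7.49 λ)/(1 + 2.91 λ).
Solving: λ (I_D1 V_DS2 − I_D2 V_DS1) = I_D2 − I_D1, so λ = (0.901 − 0.675) / (0.675 × 7.49 − 0.901 × 2.91) = 0.226 / 2.43 = 0.0929 V⁻¹.

λ = 0.0929 V⁻¹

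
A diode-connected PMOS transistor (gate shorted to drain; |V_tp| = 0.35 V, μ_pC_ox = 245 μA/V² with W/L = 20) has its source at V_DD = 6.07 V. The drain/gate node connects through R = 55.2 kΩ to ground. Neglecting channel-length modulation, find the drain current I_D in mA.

With gate tied to drain, V_SG = V_SD ≥ V_SG − |V_tp|, so the device is in saturation.
k_p = μ_pC_ox · (W/L) = 4.9 mA/V².
KCL at the drain: ½ k_p (V_SG − |V_tp|)² = (V_DD − V_SG)/R.
Let x = V_SG − 0.35. Then 135 x² + x − 5.72 = 0, giving x = 0.202 V (positive root), so V_SG = 0.552 V.
I_D = (V_DD − V_SG)/R = (6.07 − 0.552) / 55.2 = 0.1 mA.

I_D = 0.100 mA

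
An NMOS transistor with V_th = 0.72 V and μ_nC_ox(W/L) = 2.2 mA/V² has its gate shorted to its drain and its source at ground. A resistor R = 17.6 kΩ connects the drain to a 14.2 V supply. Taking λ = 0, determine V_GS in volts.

With gate tied to drain, V_GS = V_DS ≥ V_GS − V_th, so the device is in saturation.
KCL at the drain: ½ k_n (V_GS − V_th)² = (V_DD − V_GS)/R.
Let x = V_GS − 0.72. Then 19.4 x² + x − 13.48 = 0, giving x = 0.809 V (positive root), so V_GS = 1.53 V.
I_D = (V_DD − V_GS)/R = (14.2 − 1.53) / 17.6 = 0.72 mA.

V_GS = 1.53 V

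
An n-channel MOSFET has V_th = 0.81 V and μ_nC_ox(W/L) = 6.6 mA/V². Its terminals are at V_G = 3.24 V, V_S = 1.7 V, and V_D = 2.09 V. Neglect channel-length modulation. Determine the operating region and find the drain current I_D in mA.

Triode; I_D = 1.38 mA

V_GS = V_G − V_S = 3.24 − 1.7 = 1.54 V; V_DS = V_D − V_S = 2.09 − 1.7 = 0.39 V.
V_ov = V_GS − V_th = 1.54 − 0.81 = 0.73 V.
Since V_DS = 0.39 V < V_ov = 0.73 V, the device is in the triode region.
I_D = k_n [V_ov · V_DS − ½ V_DS²] = 6.6 × [0.73 × 0.39 − 0.5 × 0.39²] = 1.38 mA.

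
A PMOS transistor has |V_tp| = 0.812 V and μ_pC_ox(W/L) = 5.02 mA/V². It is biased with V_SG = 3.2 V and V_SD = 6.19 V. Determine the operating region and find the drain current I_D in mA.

V_ov = V_SG − |V_tp| = 3.2 − 0.812 = 2.39 V.
Since V_SD = 6.19 V ≥ V_ov = 2.39 V, the device is in saturation.
I_D = ½ k_p V_ov² = 0.5 × 5.02 × 2.39² = 14.3 mA.

Saturation; I_D = 14.3 mA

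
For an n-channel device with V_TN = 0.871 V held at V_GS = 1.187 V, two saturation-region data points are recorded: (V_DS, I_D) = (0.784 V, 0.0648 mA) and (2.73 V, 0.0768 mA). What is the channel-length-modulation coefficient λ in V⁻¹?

λ = 0.103 V⁻¹

With V_GS fixed, I_D ∝ (1 + λ V_DS) in saturation, so I_D2/I_D1 = (1 + λ V_DS2)/(1 + λ V_DS1).
0.0768/0.0648 = 1.185 = (1 + 2.73 λ)/(1 + 0.784 λ).
Solving: λ (I_D1 V_DS2 − I_D2 V_DS1) = I_D2 − I_D1, so λ = (0.0768 − 0.0648) / (0.0648 × 2.73 − 0.0768 × 0.784) = 0.012 / 0.117 = 0.103 V⁻¹.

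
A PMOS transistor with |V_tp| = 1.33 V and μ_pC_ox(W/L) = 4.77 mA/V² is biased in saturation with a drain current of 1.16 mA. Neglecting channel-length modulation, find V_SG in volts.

V_SG = 2.03 V

In saturation I_D = ½ k_p (V_SG − |V_tp|)², so V_SG − |V_tp| = √(2 I_D / k_p) = √(2 × 1.16 / 4.77) = 0.697 V.
V_SG = 1.33 + 0.697 = 2.03 V.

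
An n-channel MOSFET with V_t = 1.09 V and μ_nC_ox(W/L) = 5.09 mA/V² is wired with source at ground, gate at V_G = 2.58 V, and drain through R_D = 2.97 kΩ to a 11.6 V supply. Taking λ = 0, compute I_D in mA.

V_GS = V_G = 2.58 V, so V_ov = 2.58 − 1.09 = 1.49 V.
Assume saturation: I_D = ½ k_n V_ov² = 0.5 × 5.09 × 1.49² = 5.65 mA, giving V_DS = V_DD − I_D R_D = 11.6 − 5.65 × 2.97 = -5.18 V.
But -5.18 V < V_ov = 1.49 V, so the device is actually in triode.
In triode I_D = k_n[V_ov V_DS − ½ V_DS²] and I_D = (V_DD − V_DS)/R_D. Equating: 7.56 V_DS² − 23.52 V_DS + 11.6 = 0, giving V_DS = 0.614 V (the root below V_ov).
I_D = (11.6 − 0.614) / 2.97 = 3.7 mA.

I_D = 3.70 mA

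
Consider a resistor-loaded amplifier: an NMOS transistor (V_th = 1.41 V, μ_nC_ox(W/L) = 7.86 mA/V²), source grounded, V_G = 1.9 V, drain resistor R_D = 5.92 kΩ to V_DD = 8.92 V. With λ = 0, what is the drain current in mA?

V_GS = V_G = 1.9 V, so V_ov = 1.9 − 1.41 = 0.49 V.
Assume saturation: I_D = ½ k_n V_ov² = 0.5 × 7.86 × 0.49² = 0.944 mA, giving V_DS = V_DD − I_D R_D = 8.92 − 0.944 × 5.92 = 3.33 V.
V_DS = 3.33 V ≥ V_ov = 0.49 V, confirming saturation.

I_D = 0.944 mA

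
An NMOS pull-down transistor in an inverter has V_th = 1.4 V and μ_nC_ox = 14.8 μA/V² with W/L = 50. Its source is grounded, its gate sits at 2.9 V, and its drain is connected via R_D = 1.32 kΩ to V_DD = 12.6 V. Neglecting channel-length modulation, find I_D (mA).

V_GS = V_G = 2.9 V, so V_ov = 2.9 − 1.4 = 1.5 V.
k_n = μ_nC_ox · (W/L) = 0.74 mA/V².
Assume saturation: I_D = ½ k_n V_ov² = 0.5 × 0.74 × 1.5² = 0.832 mA, giving V_DS = V_DD − I_D R_D = 12.6 − 0.832 × 1.32 = 11.5 V.
V_DS = 11.5 V ≥ V_ov = 1.5 V, confirming saturation.

I_D = 0.832 mA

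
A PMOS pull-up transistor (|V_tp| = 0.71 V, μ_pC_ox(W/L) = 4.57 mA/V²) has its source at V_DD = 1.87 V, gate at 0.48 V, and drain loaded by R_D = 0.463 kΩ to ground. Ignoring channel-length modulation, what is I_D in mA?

V_SG = V_DD − V_G = 1.87 − 0.48 = 1.39 V, so V_ov = 1.39 − 0.71 = 0.68 V.
Assume saturation: I_D = ½ k_p V_ov² = 0.5 × 4.57 × 0.68² = 1.06 mA, giving V_SD = V_DD − I_D R_D = 1.87 − 1.06 × 0.463 = 1.38 V.
V_SD = 1.38 V ≥ V_ov = 0.68 V, confirming saturation.

I_D = 1.06 mA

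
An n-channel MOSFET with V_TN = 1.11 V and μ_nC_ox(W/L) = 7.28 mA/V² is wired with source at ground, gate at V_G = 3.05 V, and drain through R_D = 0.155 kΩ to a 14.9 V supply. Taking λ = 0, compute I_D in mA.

I_D = 13.7 mA

V_GS = V_G = 3.05 V, so V_ov = 3.05 − 1.11 = 1.94 V.
Assume saturation: I_D = ½ k_n V_ov² = 0.5 × 7.28 × 1.94² = 13.7 mA, giving V_DS = V_DD − I_D R_D = 14.9 − 13.7 × 0.155 = 12.8 V.
V_DS = 12.8 V ≥ V_ov = 1.94 V, confirming saturation.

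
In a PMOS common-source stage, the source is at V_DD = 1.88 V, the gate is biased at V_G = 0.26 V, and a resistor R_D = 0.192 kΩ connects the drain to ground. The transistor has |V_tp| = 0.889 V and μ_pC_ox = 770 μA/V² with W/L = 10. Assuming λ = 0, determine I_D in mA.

I_D = 2.06 mA

V_SG = V_DD − V_G = 1.88 − 0.26 = 1.62 V, so V_ov = 1.62 − 0.889 = 0.731 V.
k_p = μ_pC_ox · (W/L) = 7.7 mA/V².
Assume saturation: I_D = ½ k_p V_ov² = 0.5 × 7.7 × 0.731² = 2.06 mA, giving V_SD = V_DD − I_D R_D = 1.88 − 2.06 × 0.192 = 1.49 V.
V_SD = 1.49 V ≥ V_ov = 0.731 V, confirming saturation.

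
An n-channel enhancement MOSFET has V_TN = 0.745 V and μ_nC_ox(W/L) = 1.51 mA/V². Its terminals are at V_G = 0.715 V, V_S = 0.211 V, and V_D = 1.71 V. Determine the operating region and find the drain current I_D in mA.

Cutoff; I_D = 0 mA

V_GS = V_G − V_S = 0.715 − 0.211 = 0.504 V; V_DS = V_D − V_S = 1.71 − 0.211 = 1.5 V.
V_GS = 0.504 V < V_TN = 0.745 V, so the transistor is in cutoff.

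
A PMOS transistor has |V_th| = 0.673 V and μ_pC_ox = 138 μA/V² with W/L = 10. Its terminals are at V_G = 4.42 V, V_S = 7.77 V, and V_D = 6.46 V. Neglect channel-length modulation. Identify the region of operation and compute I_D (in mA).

V_SG = V_S − V_G = 7.77 − 4.42 = 3.35 V; V_SD = V_S − V_D = 7.77 − 6.46 = 1.31 V.
k_p = μ_pC_ox · (W/L) = 1.38 mA/V².
V_ov = V_SG − |V_th| = 3.35 − 0.673 = 2.68 V.
Since V_SD = 1.31 V < V_ov = 2.68 V, the device is in the triode region.
I_D = k_p [V_ov · V_SD − ½ V_SD²] = 1.38 × [2.68 × 1.31 − 0.5 × 1.31²] = 3.66 mA.

Triode; I_D = 3.66 mA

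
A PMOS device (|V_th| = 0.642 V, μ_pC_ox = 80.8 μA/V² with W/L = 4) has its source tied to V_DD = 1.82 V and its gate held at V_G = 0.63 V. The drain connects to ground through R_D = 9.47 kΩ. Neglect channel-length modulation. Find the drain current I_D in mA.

I_D = 0.0485 mA

V_SG = V_DD − V_G = 1.82 − 0.63 = 1.19 V, so V_ov = 1.19 − 0.642 = 0.548 V.
k_p = μ_pC_ox · (W/L) = 0.3232 mA/V².
Assume saturation: I_D = ½ k_p V_ov² = 0.5 × 0.3232 × 0.548² = 0.0485 mA, giving V_SD = V_DD − I_D R_D = 1.82 − 0.0485 × 9.47 = 1.36 V.
V_SD = 1.36 V ≥ V_ov = 0.548 V, confirming saturation.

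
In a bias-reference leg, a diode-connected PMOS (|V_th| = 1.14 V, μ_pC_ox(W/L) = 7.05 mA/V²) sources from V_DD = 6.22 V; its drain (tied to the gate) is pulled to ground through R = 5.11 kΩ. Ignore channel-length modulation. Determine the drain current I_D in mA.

I_D = 0.895 mA

With gate tied to drain, V_SG = V_SD ≥ V_SG − |V_th|, so the device is in saturation.
KCL at the drain: ½ k_p (V_SG − |V_th|)² = (V_DD − V_SG)/R.
Let x = V_SG − 1.14. Then 18 x² + x − 5.08 = 0, giving x = 0.504 V (positive root), so V_SG = 1.64 V.
I_D = (V_DD − V_SG)/R = (6.22 − 1.64) / 5.11 = 0.895 mA.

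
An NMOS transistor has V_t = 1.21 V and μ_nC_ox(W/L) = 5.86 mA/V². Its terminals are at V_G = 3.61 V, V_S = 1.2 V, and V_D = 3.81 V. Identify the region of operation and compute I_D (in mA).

V_GS = V_G − V_S = 3.61 − 1.2 = 2.41 V; V_DS = V_D − V_S = 3.81 − 1.2 = 2.61 V.
V_ov = V_GS − V_t = 2.41 − 1.21 = 1.2 V.
Since V_DS = 2.61 V ≥ V_ov = 1.2 V, the device is in saturation.
I_D = ½ k_n V_ov² = 0.5 × 5.86 × 1.2² = 4.22 mA.

Saturation; I_D = 4.22 mA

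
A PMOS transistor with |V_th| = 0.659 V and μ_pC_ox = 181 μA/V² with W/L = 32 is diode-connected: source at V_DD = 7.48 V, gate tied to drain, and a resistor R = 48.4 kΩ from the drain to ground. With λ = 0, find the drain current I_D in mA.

I_D = 0.136 mA

With gate tied to drain, V_SG = V_SD ≥ V_SG − |V_th|, so the device is in saturation.
k_p = μ_pC_ox · (W/L) = 5.792 mA/V².
KCL at the drain: ½ k_p (V_SG − |V_th|)² = (V_DD − V_SG)/R.
Let x = V_SG − 0.659. Then 140 x² + x − 6.821 = 0, giving x = 0.217 V (positive root), so V_SG = 0.876 V.
I_D = (V_DD − V_SG)/R = (7.48 − 0.876) / 48.4 = 0.136 mA.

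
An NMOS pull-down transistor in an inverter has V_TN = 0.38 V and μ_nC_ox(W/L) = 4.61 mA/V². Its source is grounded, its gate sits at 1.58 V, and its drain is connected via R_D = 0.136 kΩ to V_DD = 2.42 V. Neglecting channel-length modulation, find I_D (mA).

I_D = 3.32 mA

V_GS = V_G = 1.58 V, so V_ov = 1.58 − 0.38 = 1.2 V.
Assume saturation: I_D = ½ k_n V_ov² = 0.5 × 4.61 × 1.2² = 3.32 mA, giving V_DS = V_DD − I_D R_D = 2.42 − 3.32 × 0.136 = 1.97 V.
V_DS = 1.97 V ≥ V_ov = 1.2 V, confirming saturation.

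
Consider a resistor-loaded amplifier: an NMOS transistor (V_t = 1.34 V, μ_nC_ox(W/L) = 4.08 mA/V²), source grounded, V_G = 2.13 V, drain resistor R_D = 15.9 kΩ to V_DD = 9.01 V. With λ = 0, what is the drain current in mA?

V_GS = V_G = 2.13 V, so V_ov = 2.13 − 1.34 = 0.79 V.
Assume saturation: I_D = ½ k_n V_ov² = 0.5 × 4.08 × 0.79² = 1.27 mA, giving V_DS = V_DD − I_D R_D = 9.01 − 1.27 × 15.9 = -11.2 V.
But -11.2 V < V_ov = 0.79 V, so the device is actually in triode.
In triode I_D = k_n[V_ov V_DS − ½ V_DS²] and I_D = (V_DD − V_DS)/R_D. Equating: 32.4 V_DS² − 52.25 V_DS + 9.01 = 0, giving V_DS = 0.196 V (the root below V_ov).
I_D = (9.01 − 0.196) / 15.9 = 0.554 mA.

I_D = 0.554 mA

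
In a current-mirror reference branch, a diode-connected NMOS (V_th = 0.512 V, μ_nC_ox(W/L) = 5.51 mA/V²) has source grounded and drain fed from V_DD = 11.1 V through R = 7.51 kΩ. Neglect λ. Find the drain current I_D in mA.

With gate tied to drain, V_GS = V_DS ≥ V_GS − V_th, so the device is in saturation.
KCL at the drain: ½ k_n (V_GS − V_th)² = (V_DD − V_GS)/R.
Let x = V_GS − 0.512. Then 20.7 x² + x − 10.59 = 0, giving x = 0.692 V (positive root), so V_GS = 1.2 V.
I_D = (V_DD − V_GS)/R = (11.1 − 1.2) / 7.51 = 1.32 mA.

I_D = 1.32 mA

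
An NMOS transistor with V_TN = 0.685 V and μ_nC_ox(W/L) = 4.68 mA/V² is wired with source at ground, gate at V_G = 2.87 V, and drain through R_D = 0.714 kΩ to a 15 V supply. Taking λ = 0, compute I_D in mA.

V_GS = V_G = 2.87 V, so V_ov = 2.87 − 0.685 = 2.19 V.
Assume saturation: I_D = ½ k_n V_ov² = 0.5 × 4.68 × 2.19² = 11.2 mA, giving V_DS = V_DD − I_D R_D = 15 − 11.2 × 0.714 = 7.02 V.
V_DS = 7.02 V ≥ V_ov = 2.19 V, confirming saturation.

I_D = 11.2 mA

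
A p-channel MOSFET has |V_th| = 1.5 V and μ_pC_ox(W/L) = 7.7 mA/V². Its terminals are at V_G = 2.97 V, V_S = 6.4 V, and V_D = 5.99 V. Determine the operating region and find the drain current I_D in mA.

Triode; I_D = 5.45 mA

V_SG = V_S − V_G = 6.4 − 2.97 = 3.43 V; V_SD = V_S − V_D = 6.4 − 5.99 = 0.41 V.
V_ov = V_SG − |V_th| = 3.43 − 1.5 = 1.93 V.
Since V_SD = 0.41 V < V_ov = 1.93 V, the device is in the triode region.
I_D = k_p [V_ov · V_SD − ½ V_SD²] = 7.7 × [1.93 × 0.41 − 0.5 × 0.41²] = 5.45 mA.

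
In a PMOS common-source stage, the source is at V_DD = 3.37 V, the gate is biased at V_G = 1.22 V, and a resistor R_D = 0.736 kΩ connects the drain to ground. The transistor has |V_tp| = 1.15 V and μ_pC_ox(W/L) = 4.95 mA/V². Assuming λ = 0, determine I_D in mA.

V_SG = V_DD − V_G = 3.37 − 1.22 = 2.15 V, so V_ov = 2.15 − 1.15 = 1 V.
Assume saturation: I_D = ½ k_p V_ov² = 0.5 × 4.95 × 1² = 2.48 mA, giving V_SD = V_DD − I_D R_D = 3.37 − 2.48 × 0.736 = 1.55 V.
V_SD = 1.55 V ≥ V_ov = 1 V, confirming saturation.

I_D = 2.48 mA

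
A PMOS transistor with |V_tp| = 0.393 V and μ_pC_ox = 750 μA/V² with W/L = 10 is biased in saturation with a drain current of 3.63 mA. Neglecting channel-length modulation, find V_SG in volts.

V_SG = 1.38 V

k_p = μ_pC_ox · (W/L) = 7.5 mA/V².
In saturation I_D = ½ k_p (V_SG − |V_tp|)², so V_SG − |V_tp| = √(2 I_D / k_p) = √(2 × 3.63 / 7.5) = 0.984 V.
V_SG = 0.393 + 0.984 = 1.38 V.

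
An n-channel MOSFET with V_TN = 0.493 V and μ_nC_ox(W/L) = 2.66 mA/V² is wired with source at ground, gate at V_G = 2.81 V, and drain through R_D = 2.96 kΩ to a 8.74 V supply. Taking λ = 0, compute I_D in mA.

I_D = 2.78 mA

V_GS = V_G = 2.81 V, so V_ov = 2.81 − 0.493 = 2.32 V.
Assume saturation: I_D = ½ k_n V_ov² = 0.5 × 2.66 × 2.32² = 7.14 mA, giving V_DS = V_DD − I_D R_D = 8.74 − 7.14 × 2.96 = -12.4 V.
But -12.4 V < V_ov = 2.32 V, so the device is actually in triode.
In triode I_D = k_n[V_ov V_DS − ½ V_DS²] and I_D = (V_DD − V_DS)/R_D. Equating: 3.94 V_DS² − 19.24 V_DS + 8.74 = 0, giving V_DS = 0.507 V (the root below V_ov).
I_D = (8.74 − 0.507) / 2.96 = 2.78 mA.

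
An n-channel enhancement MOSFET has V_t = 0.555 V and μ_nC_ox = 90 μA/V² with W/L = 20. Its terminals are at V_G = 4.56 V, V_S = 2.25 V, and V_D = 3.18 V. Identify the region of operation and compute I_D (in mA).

Triode; I_D = 2.16 mA

V_GS = V_G − V_S = 4.56 − 2.25 = 2.31 V; V_DS = V_D − V_S = 3.18 − 2.25 = 0.93 V.
k_n = μ_nC_ox · (W/L) = 1.8 mA/V².
V_ov = V_GS − V_t = 2.31 − 0.555 = 1.75 V.
Since V_DS = 0.93 V < V_ov = 1.75 V, the device is in the triode region.
I_D = k_n [V_ov · V_DS − ½ V_DS²] = 1.8 × [1.75 × 0.93 − 0.5 × 0.93²] = 2.16 mA.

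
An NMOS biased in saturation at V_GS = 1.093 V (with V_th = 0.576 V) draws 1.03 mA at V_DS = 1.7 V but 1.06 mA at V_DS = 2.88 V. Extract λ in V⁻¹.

λ = 0.0258 V⁻¹

With V_GS fixed, I_D ∝ (1 + λ V_DS) in saturation, so I_D2/I_D1 = (1 + λ V_DS2)/(1 + λ V_DS1).
1.06/1.03 = 1.029 = (1 + 2.88 λ)/(1 + 1.7 λ).
Solving: λ (I_D1 V_DS2 − I_D2 V_DS1) = I_D2 − I_D1, so λ = (1.06 − 1.03) / (1.03 × 2.88 − 1.06 × 1.7) = 0.03 / 1.16 = 0.0258 V⁻¹.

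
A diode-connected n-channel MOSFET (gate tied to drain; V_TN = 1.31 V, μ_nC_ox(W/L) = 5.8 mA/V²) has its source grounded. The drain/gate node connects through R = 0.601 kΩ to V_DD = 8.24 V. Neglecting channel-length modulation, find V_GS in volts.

V_GS = 3.04 V

With gate tied to drain, V_GS = V_DS ≥ V_GS − V_TN, so the device is in saturation.
KCL at the drain: ½ k_n (V_GS − V_TN)² = (V_DD − V_GS)/R.
Let x = V_GS − 1.31. Then 1.74 x² + x − 6.93 = 0, giving x = 1.73 V (positive root), so V_GS = 3.04 V.
I_D = (V_DD − V_GS)/R = (8.24 − 3.04) / 0.601 = 8.66 mA.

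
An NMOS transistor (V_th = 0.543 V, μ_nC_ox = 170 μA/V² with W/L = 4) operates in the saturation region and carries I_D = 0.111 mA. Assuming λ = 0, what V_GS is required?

V_GS = 1.11 V

k_n = μ_nC_ox · (W/L) = 0.68 mA/V².
In saturation I_D = ½ k_n (V_GS − V_th)², so V_GS − V_th = √(2 I_D / k_n) = √(2 × 0.111 / 0.68) = 0.571 V.
V_GS = 0.543 + 0.571 = 1.11 V.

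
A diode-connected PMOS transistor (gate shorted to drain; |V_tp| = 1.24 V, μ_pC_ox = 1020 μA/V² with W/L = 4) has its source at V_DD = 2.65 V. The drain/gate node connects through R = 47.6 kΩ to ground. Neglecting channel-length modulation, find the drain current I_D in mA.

I_D = 0.0272 mA

With gate tied to drain, V_SG = V_SD ≥ V_SG − |V_tp|, so the device is in saturation.
k_p = μ_pC_ox · (W/L) = 4.08 mA/V².
KCL at the drain: ½ k_p (V_SG − |V_tp|)² = (V_DD − V_SG)/R.
Let x = V_SG − 1.24. Then 97.1 x² + x − 1.41 = 0, giving x = 0.115 V (positive root), so V_SG = 1.36 V.
I_D = (V_DD − V_SG)/R = (2.65 − 1.36) / 47.6 = 0.0272 mA.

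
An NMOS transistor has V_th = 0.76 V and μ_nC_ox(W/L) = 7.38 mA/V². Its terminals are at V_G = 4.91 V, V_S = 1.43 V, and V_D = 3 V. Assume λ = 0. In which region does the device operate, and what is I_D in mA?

Triode; I_D = 22.4 mA

V_GS = V_G − V_S = 4.91 − 1.43 = 3.48 V; V_DS = V_D − V_S = 3 − 1.43 = 1.57 V.
V_ov = V_GS − V_th = 3.48 − 0.76 = 2.72 V.
Since V_DS = 1.57 V < V_ov = 2.72 V, the device is in the triode region.
I_D = k_n [V_ov · V_DS − ½ V_DS²] = 7.38 × [2.72 × 1.57 − 0.5 × 1.57²] = 22.4 mA.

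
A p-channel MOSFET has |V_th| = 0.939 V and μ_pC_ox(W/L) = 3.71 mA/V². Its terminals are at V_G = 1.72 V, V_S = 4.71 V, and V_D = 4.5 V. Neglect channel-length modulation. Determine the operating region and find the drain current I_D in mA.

Triode; I_D = 1.52 mA

V_SG = V_S − V_G = 4.71 − 1.72 = 2.99 V; V_SD = V_S − V_D = 4.71 − 4.5 = 0.21 V.
V_ov = V_SG − |V_th| = 2.99 − 0.939 = 2.05 V.
Since V_SD = 0.21 V < V_ov = 2.05 V, the device is in the triode region.
I_D = k_p [V_ov · V_SD − ½ V_SD²] = 3.71 × [2.05 × 0.21 − 0.5 × 0.21²] = 1.52 mA.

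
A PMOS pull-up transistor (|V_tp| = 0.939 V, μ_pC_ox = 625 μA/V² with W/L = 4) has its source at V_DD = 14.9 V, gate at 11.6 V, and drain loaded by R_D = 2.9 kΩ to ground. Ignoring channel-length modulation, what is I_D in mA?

V_SG = V_DD − V_G = 14.9 − 11.6 = 3.3 V, so V_ov = 3.3 − 0.939 = 2.36 V.
k_p = μ_pC_ox · (W/L) = 2.5 mA/V².
Assume saturation: I_D = ½ k_p V_ov² = 0.5 × 2.5 × 2.36² = 6.97 mA, giving V_SD = V_DD − I_D R_D = 14.9 − 6.97 × 2.9 = -5.31 V.
But -5.31 V < V_ov = 2.36 V, so the device is actually in triode.
In triode I_D = k_p[V_ov V_SD − ½ V_SD²] and I_D = (V_DD − V_SD)/R_D. Equating: 3.62 V_SD² − 18.12 V_SD + 14.9 = 0, giving V_SD = 1.04 V (the root below V_ov).
I_D = (14.9 − 1.04) / 2.9 = 4.78 mA.

I_D = 4.78 mA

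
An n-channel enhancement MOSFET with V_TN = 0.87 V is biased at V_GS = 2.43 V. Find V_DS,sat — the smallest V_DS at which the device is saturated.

V_DS,sat = 1.56 V

The boundary between triode and saturation is V_DS = V_GS − V_TN = V_ov.
V_ov = 2.43 − 0.87 = 1.56 V.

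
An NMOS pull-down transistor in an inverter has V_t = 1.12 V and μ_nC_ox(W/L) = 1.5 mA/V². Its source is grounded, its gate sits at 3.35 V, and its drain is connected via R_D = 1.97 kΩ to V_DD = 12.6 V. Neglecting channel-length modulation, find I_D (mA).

I_D = 3.73 mA

V_GS = V_G = 3.35 V, so V_ov = 3.35 − 1.12 = 2.23 V.
Assume saturation: I_D = ½ k_n V_ov² = 0.5 × 1.5 × 2.23² = 3.73 mA, giving V_DS = V_DD − I_D R_D = 12.6 − 3.73 × 1.97 = 5.25 V.
V_DS = 5.25 V ≥ V_ov = 2.23 V, confirming saturation.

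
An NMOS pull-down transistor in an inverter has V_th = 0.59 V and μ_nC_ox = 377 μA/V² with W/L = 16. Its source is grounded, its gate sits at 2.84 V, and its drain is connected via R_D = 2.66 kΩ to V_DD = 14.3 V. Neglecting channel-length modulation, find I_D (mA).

I_D = 5.22 mA

V_GS = V_G = 2.84 V, so V_ov = 2.84 − 0.59 = 2.25 V.
k_n = μ_nC_ox · (W/L) = 6.032 mA/V².
Assume saturation: I_D = ½ k_n V_ov² = 0.5 × 6.032 × 2.25² = 15.3 mA, giving V_DS = V_DD − I_D R_D = 14.3 − 15.3 × 2.66 = -26.3 V.
But -26.3 V < V_ov = 2.25 V, so the device is actually in triode.
In triode I_D = k_n[V_ov V_DS − ½ V_DS²] and I_D = (V_DD − V_DS)/R_D. Equating: 8.02 V_DS² − 37.1 V_DS + 14.3 = 0, giving V_DS = 0.424 V (the root below V_ov).
I_D = (14.3 − 0.424) / 2.66 = 5.22 mA.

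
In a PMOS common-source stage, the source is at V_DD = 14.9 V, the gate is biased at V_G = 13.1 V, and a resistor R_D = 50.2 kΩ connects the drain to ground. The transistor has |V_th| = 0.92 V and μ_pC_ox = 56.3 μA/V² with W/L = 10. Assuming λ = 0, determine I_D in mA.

V_SG = V_DD − V_G = 14.9 − 13.1 = 1.8 V, so V_ov = 1.8 − 0.92 = 0.88 V.
k_p = μ_pC_ox · (W/L) = 0.563 mA/V².
Assume saturation: I_D = ½ k_p V_ov² = 0.5 × 0.563 × 0.88² = 0.218 mA, giving V_SD = V_DD − I_D R_D = 14.9 − 0.218 × 50.2 = 3.96 V.
V_SD = 3.96 V ≥ V_ov = 0.88 V, confirming saturation.

I_D = 0.218 mA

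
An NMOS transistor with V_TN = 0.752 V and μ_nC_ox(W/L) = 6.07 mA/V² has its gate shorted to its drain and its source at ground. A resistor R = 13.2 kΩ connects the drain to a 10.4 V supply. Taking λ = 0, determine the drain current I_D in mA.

With gate tied to drain, V_GS = V_DS ≥ V_GS − V_TN, so the device is in saturation.
KCL at the drain: ½ k_n (V_GS − V_TN)² = (V_DD − V_GS)/R.
Let x = V_GS − 0.752. Then 40.1 x² + x − 9.648 = 0, giving x = 0.478 V (positive root), so V_GS = 1.23 V.
I_D = (V_DD − V_GS)/R = (10.4 − 1.23) / 13.2 = 0.695 mA.

I_D = 0.695 mA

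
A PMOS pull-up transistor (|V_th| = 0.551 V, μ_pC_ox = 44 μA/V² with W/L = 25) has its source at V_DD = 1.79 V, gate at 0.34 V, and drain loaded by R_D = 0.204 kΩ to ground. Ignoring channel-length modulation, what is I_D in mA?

I_D = 0.445 mA

V_SG = V_DD − V_G = 1.79 − 0.34 = 1.45 V, so V_ov = 1.45 − 0.551 = 0.899 V.
k_p = μ_pC_ox · (W/L) = 1.1 mA/V².
Assume saturation: I_D = ½ k_p V_ov² = 0.5 × 1.1 × 0.899² = 0.445 mA, giving V_SD = V_DD − I_D R_D = 1.79 − 0.445 × 0.204 = 1.7 V.
V_SD = 1.7 V ≥ V_ov = 0.899 V, confirming saturation.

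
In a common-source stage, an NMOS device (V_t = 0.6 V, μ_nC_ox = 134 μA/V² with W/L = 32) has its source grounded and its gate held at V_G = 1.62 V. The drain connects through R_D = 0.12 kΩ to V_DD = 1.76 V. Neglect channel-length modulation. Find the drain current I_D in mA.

V_GS = V_G = 1.62 V, so V_ov = 1.62 − 0.6 = 1.02 V.
k_n = μ_nC_ox · (W/L) = 4.288 mA/V².
Assume saturation: I_D = ½ k_n V_ov² = 0.5 × 4.288 × 1.02² = 2.23 mA, giving V_DS = V_DD − I_D R_D = 1.76 − 2.23 × 0.12 = 1.49 V.
V_DS = 1.49 V ≥ V_ov = 1.02 V, confirming saturation.

I_D = 2.23 mA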